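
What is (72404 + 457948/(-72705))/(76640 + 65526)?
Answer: 2631837436/5168089515 ≈ 0.50925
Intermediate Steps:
(72404 + 457948/(-72705))/(76640 + 65526) = (72404 + 457948*(-1/72705))/142166 = (72404 - 457948/72705)*(1/142166) = (5263674872/72705)*(1/142166) = 2631837436/5168089515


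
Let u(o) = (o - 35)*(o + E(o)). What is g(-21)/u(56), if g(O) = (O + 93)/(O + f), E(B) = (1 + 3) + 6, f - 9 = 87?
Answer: 4/5775 ≈ 0.00069264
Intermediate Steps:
f = 96 (f = 9 + 87 = 96)
E(B) = 10 (E(B) = 4 + 6 = 10)
g(O) = (93 + O)/(96 + O) (g(O) = (O + 93)/(O + 96) = (93 + O)/(96 + O))
u(o) = (-35 + o)*(10 + o) (u(o) = (o - 35)*(o + 10) = (-35 + o)*(10 + o))
g(-21)/u(56) = ((93 - 21)/(96 - 21))/(-350 + 56² - 25*56) = (72/75)/(-350 + 3136 - 1400) = ((1/75)*72)/1386 = (24/25)*(1/1386) = 4/5775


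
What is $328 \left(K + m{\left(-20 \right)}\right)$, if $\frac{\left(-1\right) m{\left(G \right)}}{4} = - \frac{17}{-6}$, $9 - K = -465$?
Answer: $\frac{455264}{3} \approx 1.5175 \cdot 10^{5}$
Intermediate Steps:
$K = 474$ ($K = 9 - -465 = 9 + 465 = 474$)
$m{\left(G \right)} = - \frac{34}{3}$ ($m{\left(G \right)} = - 4 \left(- \frac{17}{-6}\right) = - 4 \left(\left(-17\right) \left(- \frac{1}{6}\right)\right) = \left(-4\right) \frac{17}{6} = - \frac{34}{3}$)
$328 \left(K + m{\left(-20 \right)}\right) = 328 \left(474 - \frac{34}{3}\right) = 328 \cdot \frac{1388}{3} = \frac{455264}{3}$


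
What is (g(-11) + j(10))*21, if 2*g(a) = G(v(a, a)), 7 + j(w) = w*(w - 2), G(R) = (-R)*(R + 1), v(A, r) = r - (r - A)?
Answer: 378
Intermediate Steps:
v(A, r) = A (v(A, r) = r + (A - r) = A)
G(R) = -R*(1 + R) (G(R) = (-R)*(1 + R) = -R*(1 + R))
j(w) = -7 + w*(-2 + w) (j(w) = -7 + w*(w - 2) = -7 + w*(-2 + w))
g(a) = -a*(1 + a)/2 (g(a) = (-a*(1 + a))/2 = -a*(1 + a)/2)
(g(-11) + j(10))*21 = (-½*(-11)*(1 - 11) + (-7 + 10² - 2*10))*21 = (-½*(-11)*(-10) + (-7 + 100 - 20))*21 = (-55 + 73)*21 = 18*21 = 378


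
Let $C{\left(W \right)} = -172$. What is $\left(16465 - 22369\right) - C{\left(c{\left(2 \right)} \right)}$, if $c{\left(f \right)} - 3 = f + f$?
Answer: $-5732$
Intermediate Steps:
$c{\left(f \right)} = 3 + 2 f$ ($c{\left(f \right)} = 3 + \left(f + f\right) = 3 + 2 f$)
$\left(16465 - 22369\right) - C{\left(c{\left(2 \right)} \right)} = \left(16465 - 22369\right) - -172 = -5904 + 172 = -5732$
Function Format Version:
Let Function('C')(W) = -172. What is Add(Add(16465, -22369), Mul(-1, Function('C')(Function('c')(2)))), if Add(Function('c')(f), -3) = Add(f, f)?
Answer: -5732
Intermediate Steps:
Function('c')(f) = Add(3, Mul(2, f)) (Function('c')(f) = Add(3, Add(f, f)) = Add(3, Mul(2, f)))
Add(Add(16465, -22369), Mul(-1, Function('C')(Function('c')(2)))) = Add(Add(16465, -22369), Mul(-1, -172)) = Add(-5904, 172) = -5732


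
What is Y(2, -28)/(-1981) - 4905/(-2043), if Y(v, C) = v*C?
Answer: 156051/64241 ≈ 2.4291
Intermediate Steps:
Y(v, C) = C*v
Y(2, -28)/(-1981) - 4905/(-2043) = -28*2/(-1981) - 4905/(-2043) = -56*(-1/1981) - 4905*(-1/2043) = 8/283 + 545/227 = 156051/64241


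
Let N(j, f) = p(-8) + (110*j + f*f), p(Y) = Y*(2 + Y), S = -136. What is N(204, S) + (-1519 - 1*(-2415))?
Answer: 41880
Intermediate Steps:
N(j, f) = 48 + f² + 110*j (N(j, f) = -8*(2 - 8) + (110*j + f*f) = -8*(-6) + (110*j + f²) = 48 + (f² + 110*j) = 48 + f² + 110*j)
N(204, S) + (-1519 - 1*(-2415)) = (48 + (-136)² + 110*204) + (-1519 - 1*(-2415)) = (48 + 18496 + 22440) + (-1519 + 2415) = 40984 + 896 = 41880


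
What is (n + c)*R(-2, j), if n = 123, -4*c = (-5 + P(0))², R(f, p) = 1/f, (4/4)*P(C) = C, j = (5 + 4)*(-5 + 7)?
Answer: -467/8 ≈ -58.375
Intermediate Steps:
j = 18 (j = 9*2 = 18)
P(C) = C
c = -25/4 (c = -(-5 + 0)²/4 = -¼*(-5)² = -¼*25 = -25/4 ≈ -6.2500)
(n + c)*R(-2, j) = (123 - 25/4)/(-2) = (467/4)*(-½) = -467/8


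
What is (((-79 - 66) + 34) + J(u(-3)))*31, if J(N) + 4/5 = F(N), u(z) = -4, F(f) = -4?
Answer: -17949/5 ≈ -3589.8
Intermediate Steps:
J(N) = -24/5 (J(N) = -⅘ - 4 = -24/5)
(((-79 - 66) + 34) + J(u(-3)))*31 = (((-79 - 66) + 34) - 24/5)*31 = ((-145 + 34) - 24/5)*31 = (-111 - 24/5)*31 = -579/5*31 = -17949/5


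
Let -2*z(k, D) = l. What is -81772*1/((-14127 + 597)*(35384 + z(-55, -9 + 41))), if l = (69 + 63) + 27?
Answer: 81772/477669885 ≈ 0.00017119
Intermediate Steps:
l = 159 (l = 132 + 27 = 159)
z(k, D) = -159/2 (z(k, D) = -1/2*159 = -159/2)
-81772*1/((-14127 + 597)*(35384 + z(-55, -9 + 41))) = -81772*1/((-14127 + 597)*(35384 - 159/2)) = -81772/((-13530*70609/2)) = -81772/(-477669885) = -81772*(-1/477669885) = 81772/477669885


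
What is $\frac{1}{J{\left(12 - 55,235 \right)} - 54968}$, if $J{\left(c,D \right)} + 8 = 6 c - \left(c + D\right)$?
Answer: $- \frac{1}{55426} \approx -1.8042 \cdot 10^{-5}$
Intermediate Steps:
$J{\left(c,D \right)} = -8 - D + 5 c$ ($J{\left(c,D \right)} = -8 + \left(6 c - \left(c + D\right)\right) = -8 + \left(6 c - \left(D + c\right)\right) = -8 - \left(D - 5 c\right) = -8 - D + 5 c$)
$\frac{1}{J{\left(12 - 55,235 \right)} - 54968} = \frac{1}{\left(-8 - 235 + 5 \left(12 - 55\right)\right) - 54968} = \frac{1}{\left(-8 - 235 + 5 \left(-43\right)\right) - 54968} = \frac{1}{\left(-8 - 235 - 215\right) - 54968} = \frac{1}{-458 - 54968} = \frac{1}{-55426} = - \frac{1}{55426}$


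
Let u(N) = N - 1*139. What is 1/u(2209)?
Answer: 1/2070 ≈ 0.00048309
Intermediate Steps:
u(N) = -139 + N (u(N) = N - 139 = -139 + N)
1/u(2209) = 1/(-139 + 2209) = 1/2070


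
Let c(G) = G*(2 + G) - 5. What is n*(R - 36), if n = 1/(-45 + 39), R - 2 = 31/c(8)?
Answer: 2519/450 ≈ 5.5978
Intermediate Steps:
c(G) = -5 + G*(2 + G)
R = 181/75 (R = 2 + 31/(-5 + 8² + 2*8) = 2 + 31/(-5 + 64 + 16) = 2 + 31/75 = 181/75 ≈ 2.4133)
n = -⅙ (n = 1/(-6) = -⅙ ≈ -0.16667)
n*(R - 36) = -(181/75 - 36)/6 = -⅙*(-2519/75) = 2519/450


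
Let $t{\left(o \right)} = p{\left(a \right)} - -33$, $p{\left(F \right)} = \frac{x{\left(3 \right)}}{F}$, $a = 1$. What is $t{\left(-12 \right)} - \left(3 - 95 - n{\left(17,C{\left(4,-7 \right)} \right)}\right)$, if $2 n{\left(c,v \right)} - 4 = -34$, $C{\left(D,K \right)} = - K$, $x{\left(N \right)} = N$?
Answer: $113$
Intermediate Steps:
$p{\left(F \right)} = \frac{3}{F}$
$n{\left(c,v \right)} = -15$ ($n{\left(c,v \right)} = 2 + \frac{1}{2} \left(-34\right) = 2 - 17 = -15$)
$t{\left(o \right)} = 36$ ($t{\left(o \right)} = \frac{3}{1} - -33 = 3 \cdot 1 + 33 = 3 + 33 = 36$)
$t{\left(-12 \right)} - \left(3 - 95 - n{\left(17,C{\left(4,-7 \right)} \right)}\right) = 36 - \left(18 - 95\right) = 36 - -77 = 36 + \left(-15 + 92\right) = 36 + 77 = 113$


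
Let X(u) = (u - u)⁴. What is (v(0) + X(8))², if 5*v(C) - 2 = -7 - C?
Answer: 1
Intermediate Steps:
v(C) = -1 - C/5 (v(C) = ⅖ + (-7 - C)/5 = ⅖ + (-7/5 - C/5) = -1 - C/5)
X(u) = 0 (X(u) = 0⁴ = 0)
(v(0) + X(8))² = ((-1 - ⅕*0) + 0)² = ((-1 + 0) + 0)² = (-1 + 0)² = (-1)² = 1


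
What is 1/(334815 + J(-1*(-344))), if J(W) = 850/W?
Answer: 172/57588605 ≈ 2.9867e-6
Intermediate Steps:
1/(334815 + J(-1*(-344))) = 1/(334815 + 850/((-1*(-344)))) = 1/(334815 + 850/344) = 1/(334815 + 850*(1/344)) = 1/(334815 + 425/172) = 1/(57588605/172) = 172/57588605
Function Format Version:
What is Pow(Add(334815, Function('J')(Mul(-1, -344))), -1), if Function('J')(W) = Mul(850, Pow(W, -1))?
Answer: Rational(172, 57588605) ≈ 2.9867e-6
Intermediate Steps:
Pow(Add(334815, Function('J')(Mul(-1, -344))), -1) = Pow(Add(334815, Mul(850, Pow(Mul(-1, -344), -1))), -1) = Pow(Add(334815, Mul(850, Pow(344, -1))), -1) = Pow(Add(334815, Mul(850, Rational(1, 344))), -1) = Pow(Add(334815, Rational(425, 172)), -1) = Pow(Rational(57588605, 172), -1) = Rational(172, 57588605)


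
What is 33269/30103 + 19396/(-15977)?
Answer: -4026075/36996587 ≈ -0.10882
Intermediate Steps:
33269/30103 + 19396/(-15977) = 33269*(1/30103) + 19396*(-1/15977) = 33269/30103 - 1492/1229 = -4026075/36996587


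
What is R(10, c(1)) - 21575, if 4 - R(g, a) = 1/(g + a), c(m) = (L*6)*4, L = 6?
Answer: -3321935/154 ≈ -21571.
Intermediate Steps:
c(m) = 144 (c(m) = (6*6)*4 = 36*4 = 144)
R(g, a) = 4 - 1/(a + g) (R(g, a) = 4 - 1/(g + a) = 4 - 1/(a + g))
R(10, c(1)) - 21575 = (-1 + 4*144 + 4*10)/(144 + 10) - 21575 = (-1 + 576 + 40)/154 - 21575 = (1/154)*615 - 21575 = 615/154 - 21575 = -3321935/154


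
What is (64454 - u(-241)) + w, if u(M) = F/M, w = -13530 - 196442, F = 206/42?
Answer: -736466495/5061 ≈ -1.4552e+5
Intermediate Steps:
F = 103/21 (F = 206*(1/42) = 103/21 ≈ 4.9048)
w = -209972
u(M) = 103/(21*M)
(64454 - u(-241)) + w = (64454 - 103/(21*(-241))) - 209972 = (64454 - 103*(-1)/(21*241)) - 209972 = (64454 - 1*(-103/5061)) - 209972 = (64454 + 103/5061) - 209972 = 326201797/5061 - 209972 = -736466495/5061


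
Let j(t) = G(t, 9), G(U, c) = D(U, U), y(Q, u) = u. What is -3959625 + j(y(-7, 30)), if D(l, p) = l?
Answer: -3959595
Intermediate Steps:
G(U, c) = U
j(t) = t
-3959625 + j(y(-7, 30)) = -3959625 + 30 = -3959595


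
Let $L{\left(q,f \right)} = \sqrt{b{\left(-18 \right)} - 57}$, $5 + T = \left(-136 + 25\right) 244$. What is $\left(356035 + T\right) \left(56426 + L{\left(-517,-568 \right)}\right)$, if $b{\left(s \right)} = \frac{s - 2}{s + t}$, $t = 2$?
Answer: $18561106996 + 164473 i \sqrt{223} \approx 1.8561 \cdot 10^{10} + 2.4561 \cdot 10^{6} i$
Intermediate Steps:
$b{\left(s \right)} = \frac{-2 + s}{2 + s}$ ($b{\left(s \right)} = \frac{s - 2}{s + 2} = \frac{-2 + s}{2 + s}$)
$T = -27089$ ($T = -5 + \left(-136 + 25\right) 244 = -5 - 27084 = -27089$)
$L{\left(q,f \right)} = \frac{i \sqrt{223}}{2}$ ($L{\left(q,f \right)} = \sqrt{\frac{-2 - 18}{2 - 18} - 57} = \sqrt{\frac{1}{-16} \left(-20\right) - 57} = \sqrt{\left(- \frac{1}{16}\right) \left(-20\right) - 57} = \sqrt{\frac{5}{4} - 57} = \sqrt{- \frac{223}{4}} = \frac{i \sqrt{223}}{2}$)
$\left(356035 + T\right) \left(56426 + L{\left(-517,-568 \right)}\right) = \left(356035 - 27089\right) \left(56426 + \frac{i \sqrt{223}}{2}\right) = 328946 \left(56426 + \frac{i \sqrt{223}}{2}\right) = 18561106996 + 164473 i \sqrt{223}$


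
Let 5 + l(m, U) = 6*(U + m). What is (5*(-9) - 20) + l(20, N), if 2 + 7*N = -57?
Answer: -4/7 ≈ -0.57143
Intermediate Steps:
N = -59/7 (N = -2/7 + (⅐)*(-57) = -2/7 - 57/7 = -59/7 ≈ -8.4286)
l(m, U) = -5 + 6*U + 6*m (l(m, U) = -5 + 6*(U + m) = -5 + (6*U + 6*m) = -5 + 6*U + 6*m)
(5*(-9) - 20) + l(20, N) = (5*(-9) - 20) + (-5 + 6*(-59/7) + 6*20) = (-45 - 20) + (-5 - 354/7 + 120) = -65 + 451/7 = -4/7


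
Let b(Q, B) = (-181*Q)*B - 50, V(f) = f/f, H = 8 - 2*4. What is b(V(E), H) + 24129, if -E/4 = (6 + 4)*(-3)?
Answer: 24079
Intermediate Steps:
H = 0 (H = 8 - 8 = 0)
E = 120 (E = -4*(6 + 4)*(-3) = -40*(-3) = -4*(-30) = 120)
V(f) = 1
b(Q, B) = -50 - 181*B*Q (b(Q, B) = -181*B*Q - 50 = -50 - 181*B*Q)
b(V(E), H) + 24129 = (-50 - 181*0*1) + 24129 = (-50 + 0) + 24129 = -50 + 24129 = 24079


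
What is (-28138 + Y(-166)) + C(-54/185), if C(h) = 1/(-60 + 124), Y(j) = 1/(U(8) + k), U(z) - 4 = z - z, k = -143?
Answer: -250315573/8896 ≈ -28138.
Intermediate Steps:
U(z) = 4 (U(z) = 4 + (z - z) = 4 + 0 = 4)
Y(j) = -1/139 (Y(j) = 1/(4 - 143) = 1/(-139) = -1/139)
C(h) = 1/64
(-28138 + Y(-166)) + C(-54/185) = (-28138 - 1/139) + 1/64 = -3911183/139 + 1/64 = -250315573/8896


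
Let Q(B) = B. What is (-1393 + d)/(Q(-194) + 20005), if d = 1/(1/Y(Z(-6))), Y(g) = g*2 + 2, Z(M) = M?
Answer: -1403/19811 ≈ -0.070819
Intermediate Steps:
Y(g) = 2 + 2*g (Y(g) = 2*g + 2 = 2 + 2*g)
d = -10 (d = 1/(1/(2 + 2*(-6))) = 1/(1/(2 - 12)) = 1/(1/(-10)) = 1/(-⅒) = -10)
(-1393 + d)/(Q(-194) + 20005) = (-1393 - 10)/(-194 + 20005) = -1403/19811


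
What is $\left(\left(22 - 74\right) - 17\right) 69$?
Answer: $-4761$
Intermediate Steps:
$\left(\left(22 - 74\right) - 17\right) 69 = \left(-52 - 17\right) 69 = \left(-69\right) 69 = -4761$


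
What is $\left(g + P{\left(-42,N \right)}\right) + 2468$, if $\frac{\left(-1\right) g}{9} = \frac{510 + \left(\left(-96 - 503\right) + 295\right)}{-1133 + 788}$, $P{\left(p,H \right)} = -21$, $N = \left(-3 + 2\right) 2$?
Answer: $\frac{282023}{115} \approx 2452.4$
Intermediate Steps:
$N = -2$ ($N = \left(-1\right) 2 = -2$)
$g = \frac{618}{115}$ ($g = - 9 \frac{510 + \left(\left(-96 - 503\right) + 295\right)}{-1133 + 788} = - 9 \frac{510 + \left(-599 + 295\right)}{-345} = - 9 \left(510 - 304\right) \left(- \frac{1}{345}\right) = - 9 \cdot 206 \left(- \frac{1}{345}\right) = \left(-9\right) \left(- \frac{206}{345}\right) = \frac{618}{115} \approx 5.3739$)
$\left(g + P{\left(-42,N \right)}\right) + 2468 = \left(\frac{618}{115} - 21\right) + 2468 = - \frac{1797}{115} + 2468 = \frac{282023}{115}$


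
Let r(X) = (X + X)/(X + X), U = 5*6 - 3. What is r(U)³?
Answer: 1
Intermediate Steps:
U = 27 (U = 30 - 3 = 27)
r(X) = 1 (r(X) = (2*X)/((2*X)) = (2*X)*(1/(2*X)) = 1)
r(U)³ = 1³ = 1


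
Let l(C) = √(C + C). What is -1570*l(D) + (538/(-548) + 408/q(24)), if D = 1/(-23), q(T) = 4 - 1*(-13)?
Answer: 6307/274 - 1570*I*√46/23 ≈ 23.018 - 462.97*I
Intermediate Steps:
q(T) = 17 (q(T) = 4 + 13 = 17)
D = -1/23 ≈ -0.043478
l(C) = √2*√C (l(C) = √(2*C) = √2*√C)
-1570*l(D) + (538/(-548) + 408/q(24)) = -1570*√2*√(-1/23) + (538/(-548) + 408/17) = -1570*√2*I*√23/23 + (538*(-1/548) + 408*(1/17)) = -1570*I*√46/23 + (-269/274 + 24) = -1570*I*√46/23 + 6307/274 = 6307/274 - 1570*I*√46/23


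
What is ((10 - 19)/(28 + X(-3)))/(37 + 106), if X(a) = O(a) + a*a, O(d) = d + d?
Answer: -9/4433 ≈ -0.0020302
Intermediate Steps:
O(d) = 2*d
X(a) = a**2 + 2*a (X(a) = 2*a + a*a = 2*a + a**2 = a**2 + 2*a)
((10 - 19)/(28 + X(-3)))/(37 + 106) = ((10 - 19)/(28 - 3*(2 - 3)))/(37 + 106) = (-9/(28 - 3*(-1)))/143 = (-9/(28 + 3))/143 = (-9/31)/143 = (-9*1/31)/143 = (1/143)*(-9/31) = -9/4433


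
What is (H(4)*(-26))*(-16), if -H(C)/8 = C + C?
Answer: -26624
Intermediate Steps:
H(C) = -16*C (H(C) = -8*(C + C) = -16*C)
(H(4)*(-26))*(-16) = (-16*4*(-26))*(-16) = -64*(-26)*(-16) = 1664*(-16) = -26624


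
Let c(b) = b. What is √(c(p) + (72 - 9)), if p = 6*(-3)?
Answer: 3*√5 ≈ 6.7082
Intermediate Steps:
p = -18
√(c(p) + (72 - 9)) = √(-18 + (72 - 9)) = √(-18 + 63) = √45 = 3*√5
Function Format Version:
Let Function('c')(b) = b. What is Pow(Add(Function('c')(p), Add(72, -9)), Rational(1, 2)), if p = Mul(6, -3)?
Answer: Mul(3, Pow(5, Rational(1, 2))) ≈ 6.7082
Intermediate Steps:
p = -18
Pow(Add(Function('c')(p), Add(72, -9)), Rational(1, 2)) = Pow(Add(-18, Add(72, -9)), Rational(1, 2)) = Pow(Add(-18, 63), Rational(1, 2)) = Pow(45, Rational(1, 2)) = Mul(3, Pow(5, Rational(1, 2)))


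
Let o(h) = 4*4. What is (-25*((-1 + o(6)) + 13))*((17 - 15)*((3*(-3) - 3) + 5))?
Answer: 9800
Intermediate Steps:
o(h) = 16
(-25*((-1 + o(6)) + 13))*((17 - 15)*((3*(-3) - 3) + 5)) = (-25*((-1 + 16) + 13))*((17 - 15)*((3*(-3) - 3) + 5)) = (-25*(15 + 13))*(2*((-9 - 3) + 5)) = (-25*28)*(2*(-12 + 5)) = -1400*(-7) = -700*(-14) = 9800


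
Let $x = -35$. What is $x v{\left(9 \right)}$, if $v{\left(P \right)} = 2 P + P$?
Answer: $-945$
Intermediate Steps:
$v{\left(P \right)} = 3 P$
$x v{\left(9 \right)} = - 35 \cdot 3 \cdot 9 = \left(-35\right) 27 = -945$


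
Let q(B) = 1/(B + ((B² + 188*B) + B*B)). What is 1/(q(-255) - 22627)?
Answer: -81855/1852133084 ≈ -4.4195e-5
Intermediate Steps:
q(B) = 1/(2*B² + 189*B) (q(B) = 1/(B + ((B² + 188*B) + B²)) = 1/(B + (2*B² + 188*B)) = 1/(2*B² + 189*B))
1/(q(-255) - 22627) = 1/(1/((-255)*(189 + 2*(-255))) - 22627) = 1/(-1/(255*(189 - 510)) - 22627) = 1/(-1/255/(-321) - 22627) = 1/(-1/255*(-1/321) - 22627) = 1/(1/81855 - 22627) = 1/(-1852133084/81855) = -81855/1852133084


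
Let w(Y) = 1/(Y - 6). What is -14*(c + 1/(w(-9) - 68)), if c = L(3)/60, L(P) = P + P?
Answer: -6097/5105 ≈ -1.1943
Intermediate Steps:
L(P) = 2*P
w(Y) = 1/(-6 + Y)
c = ⅒ (c = (2*3)/60 = 6*(1/60) = ⅒ ≈ 0.10000)
-14*(c + 1/(w(-9) - 68)) = -14*(⅒ + 1/(1/(-6 - 9) - 68)) = -14*(⅒ + 1/(1/(-15) - 68)) = -14*(⅒ + 1/(-1/15 - 68)) = -14*(⅒ + 1/(-1021/15)) = -14*(⅒ - 15/1021) = -14*871/10210 = -6097/5105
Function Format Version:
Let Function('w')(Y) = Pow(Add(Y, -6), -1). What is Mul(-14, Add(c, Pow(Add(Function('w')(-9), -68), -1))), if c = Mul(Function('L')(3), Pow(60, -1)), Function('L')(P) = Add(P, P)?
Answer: Rational(-6097, 5105) ≈ -1.1943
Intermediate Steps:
Function('L')(P) = Mul(2, P)
Function('w')(Y) = Pow(Add(-6, Y), -1)
c = Rational(1, 10) (c = Mul(Mul(2, 3), Pow(60, -1)) = Mul(6, Rational(1, 60)) = Rational(1, 10) ≈ 0.10000)
Mul(-14, Add(c, Pow(Add(Function('w')(-9), -68), -1))) = Mul(-14, Add(Rational(1, 10), Pow(Add(Pow(Add(-6, -9), -1), -68), -1))) = Mul(-14, Add(Rational(1, 10), Pow(Add(Pow(-15, -1), -68), -1))) = Mul(-14, Add(Rational(1, 10), Pow(Add(Rational(-1, 15), -68), -1))) = Mul(-14, Add(Rational(1, 10), Pow(Rational(-1021, 15), -1))) = Mul(-14, Add(Rational(1, 10), Rational(-15, 1021))) = Mul(-14, Rational(871, 10210)) = Rational(-6097, 5105)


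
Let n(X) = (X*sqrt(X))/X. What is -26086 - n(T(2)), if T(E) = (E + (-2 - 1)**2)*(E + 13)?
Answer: -26086 - sqrt(165) ≈ -26099.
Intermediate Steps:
T(E) = (9 + E)*(13 + E) (T(E) = (E + (-3)**2)*(13 + E) = (E + 9)*(13 + E) = (9 + E)*(13 + E))
n(X) = sqrt(X) (n(X) = X**(3/2)/X = sqrt(X))
-26086 - n(T(2)) = -26086 - sqrt(117 + 2**2 + 22*2) = -26086 - sqrt(117 + 4 + 44) = -26086 - sqrt(165)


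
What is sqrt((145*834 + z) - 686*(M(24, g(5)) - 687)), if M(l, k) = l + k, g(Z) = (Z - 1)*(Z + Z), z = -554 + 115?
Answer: 7*sqrt(11181) ≈ 740.18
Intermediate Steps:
z = -439
g(Z) = 2*Z*(-1 + Z) (g(Z) = (-1 + Z)*(2*Z) = 2*Z*(-1 + Z))
M(l, k) = k + l
sqrt((145*834 + z) - 686*(M(24, g(5)) - 687)) = sqrt((145*834 - 439) - 686*((2*5*(-1 + 5) + 24) - 687)) = sqrt((120930 - 439) - 686*((2*5*4 + 24) - 687)) = sqrt(120491 - 686*((40 + 24) - 687)) = sqrt(120491 - 686*(64 - 687)) = sqrt(120491 - 686*(-623)) = sqrt(120491 + 427378) = sqrt(547869) = 7*sqrt(11181)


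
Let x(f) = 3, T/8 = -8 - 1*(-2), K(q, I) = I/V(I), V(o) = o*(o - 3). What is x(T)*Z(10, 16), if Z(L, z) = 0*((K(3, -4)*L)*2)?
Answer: 0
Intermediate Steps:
V(o) = o*(-3 + o)
K(q, I) = 1/(-3 + I) (K(q, I) = I/((I*(-3 + I))) = I*(1/(I*(-3 + I))) = 1/(-3 + I))
T = -48 (T = 8*(-8 - 1*(-2)) = 8*(-8 + 2) = 8*(-6) = -48)
Z(L, z) = 0 (Z(L, z) = 0*((L/(-3 - 4))*2) = 0*((L/(-7))*2) = 0*(-L/7*2) = 0*(-2*L/7) = 0)
x(T)*Z(10, 16) = 3*0 = 0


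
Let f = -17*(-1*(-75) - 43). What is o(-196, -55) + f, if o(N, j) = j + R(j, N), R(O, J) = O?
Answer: -654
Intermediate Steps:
f = -544 (f = -17*(75 - 43) = -17*32 = -544)
o(N, j) = 2*j (o(N, j) = j + j = 2*j)
o(-196, -55) + f = 2*(-55) - 544 = -110 - 544 = -654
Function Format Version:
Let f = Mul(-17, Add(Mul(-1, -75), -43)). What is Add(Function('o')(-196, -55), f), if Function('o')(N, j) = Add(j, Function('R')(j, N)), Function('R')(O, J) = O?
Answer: -654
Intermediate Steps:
f = -544 (f = Mul(-17, Add(75, -43)) = Mul(-17, 32) = -544)
Function('o')(N, j) = Mul(2, j) (Function('o')(N, j) = Add(j, j) = Mul(2, j))
Add(Function('o')(-196, -55), f) = Add(Mul(2, -55), -544) = Add(-110, -544) = -654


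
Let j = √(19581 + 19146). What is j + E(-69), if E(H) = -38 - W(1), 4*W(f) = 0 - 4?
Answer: -37 + 3*√4303 ≈ 159.79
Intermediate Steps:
j = 3*√4303 (j = √38727 = 3*√4303 ≈ 196.79)
W(f) = -1 (W(f) = (0 - 4)/4 = (¼)*(-4) = -1)
E(H) = -37 (E(H) = -38 - 1*(-1) = -38 + 1 = -37)
j + E(-69) = 3*√4303 - 37 = -37 + 3*√4303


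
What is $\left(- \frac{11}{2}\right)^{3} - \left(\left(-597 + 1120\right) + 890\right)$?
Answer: $- \frac{12635}{8} \approx -1579.4$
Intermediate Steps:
$\left(- \frac{11}{2}\right)^{3} - \left(\left(-597 + 1120\right) + 890\right) = \left(\left(-11\right) \frac{1}{2}\right)^{3} - \left(523 + 890\right) = \left(- \frac{11}{2}\right)^{3} - 1413 = - \frac{1331}{8} - 1413 = - \frac{12635}{8}$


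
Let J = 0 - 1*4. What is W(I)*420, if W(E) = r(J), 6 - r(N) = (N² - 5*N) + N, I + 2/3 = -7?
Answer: -10920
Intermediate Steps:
I = -23/3 (I = -⅔ - 7 = -23/3 ≈ -7.6667)
J = -4 (J = 0 - 4 = -4)
r(N) = 6 - N² + 4*N (r(N) = 6 - ((N² - 5*N) + N) = 6 - (N² - 4*N) = 6 + (-N² + 4*N) = 6 - N² + 4*N)
W(E) = -26 (W(E) = 6 - 1*(-4)² + 4*(-4) = 6 - 1*16 - 16 = 6 - 16 - 16 = -26)
W(I)*420 = -26*420 = -10920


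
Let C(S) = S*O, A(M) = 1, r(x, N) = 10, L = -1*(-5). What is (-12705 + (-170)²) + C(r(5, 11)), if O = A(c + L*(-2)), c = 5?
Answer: 16205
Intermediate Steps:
L = 5
O = 1
C(S) = S (C(S) = S*1 = S)
(-12705 + (-170)²) + C(r(5, 11)) = (-12705 + (-170)²) + 10 = (-12705 + 28900) + 10 = 16195 + 10 = 16205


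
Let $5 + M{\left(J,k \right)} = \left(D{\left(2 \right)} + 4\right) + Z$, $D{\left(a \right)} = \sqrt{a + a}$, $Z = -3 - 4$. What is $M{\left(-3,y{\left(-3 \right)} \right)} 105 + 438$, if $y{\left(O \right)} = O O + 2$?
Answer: $-192$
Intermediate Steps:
$Z = -7$ ($Z = -3 - 4 = -7$)
$y{\left(O \right)} = 2 + O^{2}$ ($y{\left(O \right)} = O^{2} + 2 = 2 + O^{2}$)
$D{\left(a \right)} = \sqrt{2} \sqrt{a}$ ($D{\left(a \right)} = \sqrt{2 a} = \sqrt{2} \sqrt{a}$)
$M{\left(J,k \right)} = -6$ ($M{\left(J,k \right)} = -5 - \left(3 - \sqrt{2} \sqrt{2}\right) = -5 + \left(\left(2 + 4\right) - 7\right) = -5 + \left(6 - 7\right) = -5 - 1 = -6$)
$M{\left(-3,y{\left(-3 \right)} \right)} 105 + 438 = \left(-6\right) 105 + 438 = -630 + 438 = -192$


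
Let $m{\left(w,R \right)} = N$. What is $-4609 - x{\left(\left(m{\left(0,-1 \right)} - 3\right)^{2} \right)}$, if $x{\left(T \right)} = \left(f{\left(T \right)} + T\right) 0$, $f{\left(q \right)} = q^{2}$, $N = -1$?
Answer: $-4609$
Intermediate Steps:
$m{\left(w,R \right)} = -1$
$x{\left(T \right)} = 0$ ($x{\left(T \right)} = \left(T^{2} + T\right) 0 = \left(T + T^{2}\right) 0 = 0$)
$-4609 - x{\left(\left(m{\left(0,-1 \right)} - 3\right)^{2} \right)} = -4609 - 0 = -4609 + 0 = -4609$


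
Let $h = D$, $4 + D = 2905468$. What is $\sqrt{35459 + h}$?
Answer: $\sqrt{2940923} \approx 1714.9$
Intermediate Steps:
$D = 2905464$ ($D = -4 + 2905468 = 2905464$)
$h = 2905464$
$\sqrt{35459 + h} = \sqrt{35459 + 2905464} = \sqrt{2940923}$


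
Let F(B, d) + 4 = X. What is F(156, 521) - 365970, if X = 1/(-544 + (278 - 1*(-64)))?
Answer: -73926749/202 ≈ -3.6597e+5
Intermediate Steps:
X = -1/202 (X = 1/(-544 + (278 + 64)) = 1/(-544 + 342) = 1/(-202) = -1/202 ≈ -0.0049505)
F(B, d) = -809/202 (F(B, d) = -4 - 1/202 = -809/202)
F(156, 521) - 365970 = -809/202 - 365970 = -73926749/202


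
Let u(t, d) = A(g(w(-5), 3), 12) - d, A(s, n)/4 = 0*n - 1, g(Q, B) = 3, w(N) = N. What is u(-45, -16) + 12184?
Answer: 12196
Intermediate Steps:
A(s, n) = -4 (A(s, n) = 4*(0*n - 1) = 4*(0 - 1) = 4*(-1) = -4)
u(t, d) = -4 - d
u(-45, -16) + 12184 = (-4 - 1*(-16)) + 12184 = (-4 + 16) + 12184 = 12 + 12184 = 12196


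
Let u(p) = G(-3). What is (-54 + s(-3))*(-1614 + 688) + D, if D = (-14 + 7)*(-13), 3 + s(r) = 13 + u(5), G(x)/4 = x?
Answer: 51947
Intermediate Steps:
G(x) = 4*x
u(p) = -12 (u(p) = 4*(-3) = -12)
s(r) = -2 (s(r) = -3 + (13 - 12) = -3 + 1 = -2)
D = 91 (D = -7*(-13) = 91)
(-54 + s(-3))*(-1614 + 688) + D = (-54 - 2)*(-1614 + 688) + 91 = -56*(-926) + 91 = 51856 + 91 = 51947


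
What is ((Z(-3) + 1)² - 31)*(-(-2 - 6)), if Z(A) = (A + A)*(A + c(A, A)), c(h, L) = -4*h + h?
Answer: 9552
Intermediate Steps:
c(h, L) = -3*h
Z(A) = -4*A² (Z(A) = (A + A)*(A - 3*A) = (2*A)*(-2*A) = -4*A²)
((Z(-3) + 1)² - 31)*(-(-2 - 6)) = ((-4*(-3)² + 1)² - 31)*(-(-2 - 6)) = ((-4*9 + 1)² - 31)*(-1*(-8)) = ((-36 + 1)² - 31)*8 = ((-35)² - 31)*8 = (1225 - 31)*8 = 1194*8 = 9552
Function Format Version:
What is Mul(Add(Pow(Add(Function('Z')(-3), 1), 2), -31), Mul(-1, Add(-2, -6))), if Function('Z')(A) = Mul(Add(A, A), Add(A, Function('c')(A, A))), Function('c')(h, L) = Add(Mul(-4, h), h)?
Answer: 9552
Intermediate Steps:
Function('c')(h, L) = Mul(-3, h)
Function('Z')(A) = Mul(-4, Pow(A, 2)) (Function('Z')(A) = Mul(Add(A, A), Add(A, Mul(-3, A))) = Mul(Mul(2, A), Mul(-2, A)) = Mul(-4, Pow(A, 2)))
Mul(Add(Pow(Add(Function('Z')(-3), 1), 2), -31), Mul(-1, Add(-2, -6))) = Mul(Add(Pow(Add(Mul(-4, Pow(-3, 2)), 1), 2), -31), Mul(-1, Add(-2, -6))) = Mul(Add(Pow(Add(Mul(-4, 9), 1), 2), -31), Mul(-1, -8)) = Mul(Add(Pow(Add(-36, 1), 2), -31), 8) = Mul(Add(Pow(-35, 2), -31), 8) = Mul(Add(1225, -31), 8) = Mul(1194, 8) = 9552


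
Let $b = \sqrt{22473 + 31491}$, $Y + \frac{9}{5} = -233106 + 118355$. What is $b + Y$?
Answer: $- \frac{573764}{5} + 6 \sqrt{1499} \approx -1.1452 \cdot 10^{5}$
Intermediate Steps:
$Y = - \frac{573764}{5}$ ($Y = - \frac{9}{5} + \left(-233106 + 118355\right) = - \frac{9}{5} - 114751 = - \frac{573764}{5} \approx -1.1475 \cdot 10^{5}$)
$b = 6 \sqrt{1499}$ ($b = \sqrt{53964} = 6 \sqrt{1499} \approx 232.3$)
$b + Y = 6 \sqrt{1499} - \frac{573764}{5} = - \frac{573764}{5} + 6 \sqrt{1499}$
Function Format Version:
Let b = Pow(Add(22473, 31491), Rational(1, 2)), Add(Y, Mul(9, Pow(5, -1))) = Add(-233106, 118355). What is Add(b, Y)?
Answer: Add(Rational(-573764, 5), Mul(6, Pow(1499, Rational(1, 2)))) ≈ -1.1452e+5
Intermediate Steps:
Y = Rational(-573764, 5) (Y = Add(Rational(-9, 5), Add(-233106, 118355)) = Add(Rational(-9, 5), -114751) = Rational(-573764, 5) ≈ -1.1475e+5)
b = Mul(6, Pow(1499, Rational(1, 2))) (b = Pow(53964, Rational(1, 2)) = Mul(6, Pow(1499, Rational(1, 2))) ≈ 232.30)
Add(b, Y) = Add(Mul(6, Pow(1499, Rational(1, 2))), Rational(-573764, 5)) = Add(Rational(-573764, 5), Mul(6, Pow(1499, Rational(1, 2))))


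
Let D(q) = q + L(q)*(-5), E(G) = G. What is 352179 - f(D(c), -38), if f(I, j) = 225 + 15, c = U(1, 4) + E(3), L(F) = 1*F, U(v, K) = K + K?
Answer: 351939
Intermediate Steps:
U(v, K) = 2*K
L(F) = F
c = 11 (c = 2*4 + 3 = 8 + 3 = 11)
D(q) = -4*q (D(q) = q + q*(-5) = q - 5*q = -4*q)
f(I, j) = 240
352179 - f(D(c), -38) = 352179 - 1*240 = 352179 - 240 = 351939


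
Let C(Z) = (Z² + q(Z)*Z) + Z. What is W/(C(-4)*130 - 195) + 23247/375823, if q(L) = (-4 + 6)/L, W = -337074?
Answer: -18091769361/87244625 ≈ -207.37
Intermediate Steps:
q(L) = 2/L
C(Z) = 2 + Z + Z² (C(Z) = (Z² + (2/Z)*Z) + Z = (Z² + 2) + Z = (2 + Z²) + Z = 2 + Z + Z²)
W/(C(-4)*130 - 195) + 23247/375823 = -337074/((2 - 4*(1 - 4))*130 - 195) + 23247/375823 = -337074/((2 - 4*(-3))*130 - 195) + 23247*(1/375823) = -337074/((2 + 12)*130 - 195) + 3321/53689 = -337074/(14*130 - 195) + 3321/53689 = -337074/(1820 - 195) + 3321/53689 = -337074/1625 + 3321/53689 = -18091769361/87244625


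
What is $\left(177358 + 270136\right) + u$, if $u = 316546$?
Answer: $764040$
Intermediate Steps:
$\left(177358 + 270136\right) + u = \left(177358 + 270136\right) + 316546 = 447494 + 316546 = 764040$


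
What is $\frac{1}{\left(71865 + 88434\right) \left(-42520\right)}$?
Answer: $- \frac{1}{6815913480} \approx -1.4672 \cdot 10^{-10}$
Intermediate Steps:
$\frac{1}{\left(71865 + 88434\right) \left(-42520\right)} = \frac{1}{160299} \left(- \frac{1}{42520}\right) = - \frac{1}{6815913480}$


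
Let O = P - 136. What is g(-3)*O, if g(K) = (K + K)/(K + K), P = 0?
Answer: -136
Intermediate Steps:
g(K) = 1 (g(K) = (2*K)/((2*K)) = (2*K)*(1/(2*K)) = 1)
O = -136 (O = 0 - 136 = -136)
g(-3)*O = 1*(-136) = -136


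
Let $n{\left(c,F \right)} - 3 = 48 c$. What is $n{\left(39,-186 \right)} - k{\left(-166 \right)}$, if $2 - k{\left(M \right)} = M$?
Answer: $1707$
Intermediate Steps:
$k{\left(M \right)} = 2 - M$
$n{\left(c,F \right)} = 3 + 48 c$
$n{\left(39,-186 \right)} - k{\left(-166 \right)} = \left(3 + 48 \cdot 39\right) - \left(2 - -166\right) = \left(3 + 1872\right) - \left(2 + 166\right) = 1875 - 168 = 1707$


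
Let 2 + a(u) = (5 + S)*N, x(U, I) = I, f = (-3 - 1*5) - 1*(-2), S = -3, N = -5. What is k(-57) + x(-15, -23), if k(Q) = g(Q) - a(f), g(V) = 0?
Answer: -11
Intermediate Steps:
f = -6 (f = (-3 - 5) + 2 = -8 + 2 = -6)
a(u) = -12 (a(u) = -2 + (5 - 3)*(-5) = -2 + 2*(-5) = -2 - 10 = -12)
k(Q) = 12 (k(Q) = 0 - 1*(-12) = 0 + 12 = 12)
k(-57) + x(-15, -23) = 12 - 23 = -11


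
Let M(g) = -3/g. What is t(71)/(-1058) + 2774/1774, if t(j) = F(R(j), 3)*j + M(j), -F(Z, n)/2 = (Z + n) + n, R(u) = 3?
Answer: 184675933/66629666 ≈ 2.7717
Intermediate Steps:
F(Z, n) = -4*n - 2*Z (F(Z, n) = -2*((Z + n) + n) = -2*(Z + 2*n) = -4*n - 2*Z)
t(j) = -18*j - 3/j (t(j) = (-4*3 - 2*3)*j - 3/j = (-12 - 6)*j - 3/j = -18*j - 3/j)
t(71)/(-1058) + 2774/1774 = (-18*71 - 3/71)/(-1058) + 2774/1774 = (-1278 - 3*1/71)*(-1/1058) + 2774*(1/1774) = (-1278 - 3/71)*(-1/1058) + 1387/887 = -90741/71*(-1/1058) + 1387/887 = 90741/75118 + 1387/887 = 184675933/66629666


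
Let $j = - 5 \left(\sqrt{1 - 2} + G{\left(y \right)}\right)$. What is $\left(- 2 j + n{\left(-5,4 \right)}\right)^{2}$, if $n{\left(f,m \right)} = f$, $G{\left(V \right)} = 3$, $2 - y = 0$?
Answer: $525 + 500 i \approx 525.0 + 500.0 i$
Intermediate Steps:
$y = 2$ ($y = 2 - 0 = 2 + 0 = 2$)
$j = -15 - 5 i$ ($j = - 5 \left(\sqrt{1 - 2} + 3\right) = - 5 \left(\sqrt{-1} + 3\right) = - 5 \left(i + 3\right) = - 5 \left(3 + i\right) = -15 - 5 i \approx -15.0 - 5.0 i$)
$\left(- 2 j + n{\left(-5,4 \right)}\right)^{2} = \left(- 2 \left(-15 - 5 i\right) - 5\right)^{2} = \left(\left(30 + 10 i\right) - 5\right)^{2} = \left(25 + 10 i\right)^{2}$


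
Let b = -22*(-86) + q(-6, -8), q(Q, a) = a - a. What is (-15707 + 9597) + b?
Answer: -4218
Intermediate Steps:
q(Q, a) = 0
b = 1892 (b = -22*(-86) + 0 = 1892 + 0 = 1892)
(-15707 + 9597) + b = (-15707 + 9597) + 1892 = -6110 + 1892 = -4218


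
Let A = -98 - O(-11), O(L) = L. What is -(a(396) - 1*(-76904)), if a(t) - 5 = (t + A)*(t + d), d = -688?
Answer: 13319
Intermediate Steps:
A = -87 (A = -98 - 1*(-11) = -98 + 11 = -87)
a(t) = 5 + (-688 + t)*(-87 + t) (a(t) = 5 + (t - 87)*(t - 688) = 5 + (-87 + t)*(-688 + t) = 5 + (-688 + t)*(-87 + t))
-(a(396) - 1*(-76904)) = -((59861 + 396² - 775*396) - 1*(-76904)) = -((59861 + 156816 - 306900) + 76904) = -(-90223 + 76904) = -1*(-13319) = 13319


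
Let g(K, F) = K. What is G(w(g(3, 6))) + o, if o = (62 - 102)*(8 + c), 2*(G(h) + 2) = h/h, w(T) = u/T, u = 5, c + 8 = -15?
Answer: 1197/2 ≈ 598.50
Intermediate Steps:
c = -23 (c = -8 - 15 = -23)
w(T) = 5/T
G(h) = -3/2 (G(h) = -2 + (h/h)/2 = -2 + (½)*1 = -2 + ½ = -3/2)
o = 600 (o = (62 - 102)*(8 - 23) = -40*(-15) = 600)
G(w(g(3, 6))) + o = -3/2 + 600 = 1197/2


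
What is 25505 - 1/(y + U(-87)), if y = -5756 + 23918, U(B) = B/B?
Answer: 463247314/18163 ≈ 25505.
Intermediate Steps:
U(B) = 1
y = 18162
25505 - 1/(y + U(-87)) = 25505 - 1/(18162 + 1) = 25505 - 1/18163 = 463247314/18163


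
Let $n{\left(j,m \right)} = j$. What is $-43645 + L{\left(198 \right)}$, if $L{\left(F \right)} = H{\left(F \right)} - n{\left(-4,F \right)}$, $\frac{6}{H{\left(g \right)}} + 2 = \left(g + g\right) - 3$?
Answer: $- \frac{17063625}{391} \approx -43641.0$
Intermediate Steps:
$H{\left(g \right)} = \frac{6}{-5 + 2 g}$ ($H{\left(g \right)} = \frac{6}{-2 + \left(\left(g + g\right) - 3\right)} = \frac{6}{-2 + \left(2 g - 3\right)} = \frac{6}{-2 + \left(-3 + 2 g\right)} = \frac{6}{-5 + 2 g}$)
$L{\left(F \right)} = 4 + \frac{6}{-5 + 2 F}$ ($L{\left(F \right)} = \frac{6}{-5 + 2 F} - -4 = \frac{6}{-5 + 2 F} + 4 = 4 + \frac{6}{-5 + 2 F}$)
$-43645 + L{\left(198 \right)} = -43645 + \frac{2 \left(-7 + 4 \cdot 198\right)}{-5 + 2 \cdot 198} = -43645 + \frac{2 \left(-7 + 792\right)}{-5 + 396} = -43645 + 2 \cdot \frac{1}{391} \cdot 785 = -43645 + \frac{1570}{391} = - \frac{17063625}{391}$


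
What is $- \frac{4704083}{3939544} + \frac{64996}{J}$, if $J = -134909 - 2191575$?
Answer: $- \frac{2800007108999}{2291321520824} \approx -1.222$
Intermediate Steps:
$J = -2326484$
$- \frac{4704083}{3939544} + \frac{64996}{J} = - \frac{4704083}{3939544} + \frac{64996}{-2326484} = \left(-4704083\right) \frac{1}{3939544} + 64996 \left(- \frac{1}{2326484}\right) = - \frac{4704083}{3939544} - \frac{16249}{581621} = - \frac{2800007108999}{2291321520824}$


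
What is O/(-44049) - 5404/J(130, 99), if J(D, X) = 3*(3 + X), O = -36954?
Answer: -37788812/2246499 ≈ -16.821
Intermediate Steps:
J(D, X) = 9 + 3*X
O/(-44049) - 5404/J(130, 99) = -36954/(-44049) - 5404/(9 + 3*99) = -36954*(-1/44049) - 5404/(9 + 297) = 12318/14683 - 5404/306 = 12318/14683 - 5404*1/306 = 12318/14683 - 2702/153 = -37788812/2246499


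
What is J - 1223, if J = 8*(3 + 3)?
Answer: -1175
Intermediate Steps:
J = 48 (J = 8*6 = 48)
J - 1223 = 48 - 1223 = -1175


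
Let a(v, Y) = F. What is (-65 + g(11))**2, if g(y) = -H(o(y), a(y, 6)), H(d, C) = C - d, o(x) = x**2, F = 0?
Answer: 3136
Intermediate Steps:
a(v, Y) = 0
g(y) = y**2 (g(y) = -(0 - y**2) = -(-1)*y**2 = y**2)
(-65 + g(11))**2 = (-65 + 11**2)**2 = (-65 + 121)**2 = 56**2 = 3136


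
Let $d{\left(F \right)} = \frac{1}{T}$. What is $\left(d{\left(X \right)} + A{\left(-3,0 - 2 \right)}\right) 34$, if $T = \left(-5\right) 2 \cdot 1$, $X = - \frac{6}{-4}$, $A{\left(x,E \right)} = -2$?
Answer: $- \frac{357}{5} \approx -71.4$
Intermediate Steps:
$X = \frac{3}{2}$ ($X = \left(-6\right) \left(- \frac{1}{4}\right) = \frac{3}{2} \approx 1.5$)
$T = -10$ ($T = \left(-10\right) 1 = -10$)
$d{\left(F \right)} = - \frac{1}{10}$ ($d{\left(F \right)} = \frac{1}{-10} = - \frac{1}{10}$)
$\left(d{\left(X \right)} + A{\left(-3,0 - 2 \right)}\right) 34 = \left(- \frac{1}{10} - 2\right) 34 = \left(- \frac{21}{10}\right) 34 = - \frac{357}{5}$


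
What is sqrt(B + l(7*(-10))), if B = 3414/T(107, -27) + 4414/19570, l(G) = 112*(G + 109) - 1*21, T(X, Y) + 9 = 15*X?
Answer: sqrt(81621308236370)/136990 ≈ 65.950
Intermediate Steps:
T(X, Y) = -9 + 15*X
l(G) = 12187 + 112*G (l(G) = 112*(109 + G) - 21 = (12208 + 112*G) - 21 = 12187 + 112*G)
B = 323933/136990 (B = 3414/(-9 + 15*107) + 4414/19570 = 3414/(-9 + 1605) + 4414*(1/19570) = 3414/1596 + 2207/9785 = 3414*(1/1596) + 2207/9785 = 569/266 + 2207/9785 = 323933/136990 ≈ 2.3646)
sqrt(B + l(7*(-10))) = sqrt(323933/136990 + (12187 + 112*(7*(-10)))) = sqrt(323933/136990 + (12187 + 112*(-70))) = sqrt(323933/136990 + (12187 - 7840)) = sqrt(323933/136990 + 4347) = sqrt(595819463/136990) = sqrt(81621308236370)/136990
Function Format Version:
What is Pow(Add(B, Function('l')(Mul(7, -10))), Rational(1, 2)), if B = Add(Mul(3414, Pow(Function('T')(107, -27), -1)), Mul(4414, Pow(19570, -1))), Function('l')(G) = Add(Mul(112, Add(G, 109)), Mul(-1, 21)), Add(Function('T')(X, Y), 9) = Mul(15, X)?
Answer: Mul(Rational(1, 136990), Pow(81621308236370, Rational(1, 2))) ≈ 65.950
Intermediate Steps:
Function('T')(X, Y) = Add(-9, Mul(15, X))
Function('l')(G) = Add(12187, Mul(112, G)) (Function('l')(G) = Add(Mul(112, Add(109, G)), -21) = Add(Add(12208, Mul(112, G)), -21) = Add(12187, Mul(112, G)))
B = Rational(323933, 136990) (B = Add(Mul(3414, Pow(Add(-9, Mul(15, 107)), -1)), Mul(4414, Pow(19570, -1))) = Add(Mul(3414, Pow(Add(-9, 1605), -1)), Mul(4414, Rational(1, 19570))) = Add(Mul(3414, Pow(1596, -1)), Rational(2207, 9785)) = Add(Mul(3414, Rational(1, 1596)), Rational(2207, 9785)) = Add(Rational(569, 266), Rational(2207, 9785)) = Rational(323933, 136990) ≈ 2.3646)
Pow(Add(B, Function('l')(Mul(7, -10))), Rational(1, 2)) = Pow(Add(Rational(323933, 136990), Add(12187, Mul(112, Mul(7, -10)))), Rational(1, 2)) = Pow(Add(Rational(323933, 136990), Add(12187, Mul(112, -70))), Rational(1, 2)) = Pow(Add(Rational(323933, 136990), Add(12187, -7840)), Rational(1, 2)) = Pow(Add(Rational(323933, 136990), 4347), Rational(1, 2)) = Pow(Rational(595819463, 136990), Rational(1, 2)) = Mul(Rational(1, 136990), Pow(81621308236370, Rational(1, 2)))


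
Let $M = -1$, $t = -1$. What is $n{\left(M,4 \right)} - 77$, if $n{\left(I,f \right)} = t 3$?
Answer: $-80$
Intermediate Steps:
$n{\left(I,f \right)} = -3$ ($n{\left(I,f \right)} = \left(-1\right) 3 = -3$)
$n{\left(M,4 \right)} - 77 = -3 - 77 = -80$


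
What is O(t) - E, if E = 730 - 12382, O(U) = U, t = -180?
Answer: 11472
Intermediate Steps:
E = -11652
O(t) - E = -180 - 1*(-11652) = -180 + 11652 = 11472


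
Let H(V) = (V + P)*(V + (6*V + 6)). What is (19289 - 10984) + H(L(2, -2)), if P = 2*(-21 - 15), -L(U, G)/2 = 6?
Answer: 14857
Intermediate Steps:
L(U, G) = -12 (L(U, G) = -2*6 = -12)
P = -72 (P = 2*(-36) = -72)
H(V) = (-72 + V)*(6 + 7*V) (H(V) = (V - 72)*(V + (6*V + 6)) = (-72 + V)*(V + (6 + 6*V)) = (-72 + V)*(6 + 7*V))
(19289 - 10984) + H(L(2, -2)) = (19289 - 10984) + (-432 - 498*(-12) + 7*(-12)**2) = 8305 + (-432 + 5976 + 7*144) = 8305 + (-432 + 5976 + 1008) = 8305 + 6552 = 14857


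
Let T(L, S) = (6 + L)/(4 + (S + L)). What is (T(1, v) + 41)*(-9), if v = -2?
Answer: -390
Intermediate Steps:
T(L, S) = (6 + L)/(4 + L + S) (T(L, S) = (6 + L)/(4 + (L + S)) = (6 + L)/(4 + L + S))
(T(1, v) + 41)*(-9) = ((6 + 1)/(4 + 1 - 2) + 41)*(-9) = (7/3 + 41)*(-9) = (130/3)*(-9) = -390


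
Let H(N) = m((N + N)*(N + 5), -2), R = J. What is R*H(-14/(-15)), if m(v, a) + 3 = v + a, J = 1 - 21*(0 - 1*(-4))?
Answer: -113461/225 ≈ -504.27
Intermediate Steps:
J = -83 (J = 1 - 21*(0 + 4) = 1 - 21*4 = 1 - 84 = -83)
R = -83
m(v, a) = -3 + a + v (m(v, a) = -3 + (v + a) = -3 + (a + v) = -3 + a + v)
H(N) = -5 + 2*N*(5 + N) (H(N) = -3 - 2 + (N + N)*(N + 5) = -3 - 2 + (2*N)*(5 + N) = -3 - 2 + 2*N*(5 + N) = -5 + 2*N*(5 + N))
R*H(-14/(-15)) = -83*(-5 + 2*(-14/(-15))*(5 - 14/(-15))) = -83*(-5 + 2*(-14*(-1/15))*(5 - 14*(-1/15))) = -83*(-5 + 2*(14/15)*(5 + 14/15)) = -83*(-5 + 2*(14/15)*(89/15)) = -83*(-5 + 2492/225) = -83*1367/225 = -113461/225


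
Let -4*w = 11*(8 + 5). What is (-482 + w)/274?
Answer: -2071/1096 ≈ -1.8896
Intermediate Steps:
w = -143/4 (w = -11*(8 + 5)/4 = -11*13/4 = -1/4*143 = -143/4 ≈ -35.750)
(-482 + w)/274 = (-482 - 143/4)/274 = -2071/4*1/274 = -2071/1096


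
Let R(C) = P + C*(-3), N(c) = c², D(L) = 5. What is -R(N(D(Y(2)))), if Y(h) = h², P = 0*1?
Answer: 75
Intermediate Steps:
P = 0
R(C) = -3*C (R(C) = 0 + C*(-3) = 0 - 3*C = -3*C)
-R(N(D(Y(2)))) = -(-3)*5² = -(-3)*25 = -1*(-75) = 75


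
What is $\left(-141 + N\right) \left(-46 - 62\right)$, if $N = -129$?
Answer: $29160$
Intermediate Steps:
$\left(-141 + N\right) \left(-46 - 62\right) = \left(-141 - 129\right) \left(-46 - 62\right) = \left(-270\right) \left(-108\right) = 29160$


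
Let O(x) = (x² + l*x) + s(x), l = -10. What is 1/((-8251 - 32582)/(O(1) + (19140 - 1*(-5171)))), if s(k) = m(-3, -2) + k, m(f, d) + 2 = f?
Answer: -24298/40833 ≈ -0.59506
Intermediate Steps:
m(f, d) = -2 + f
s(k) = -5 + k (s(k) = (-2 - 3) + k = -5 + k)
O(x) = -5 + x² - 9*x (O(x) = (x² - 10*x) + (-5 + x) = -5 + x² - 9*x)
1/((-8251 - 32582)/(O(1) + (19140 - 1*(-5171)))) = 1/((-8251 - 32582)/((-5 + 1² - 9*1) + (19140 - 1*(-5171)))) = 1/(-40833/((-5 + 1 - 9) + (19140 + 5171))) = 1/(-40833/(-13 + 24311)) = 1/(-40833/24298) = -24298/40833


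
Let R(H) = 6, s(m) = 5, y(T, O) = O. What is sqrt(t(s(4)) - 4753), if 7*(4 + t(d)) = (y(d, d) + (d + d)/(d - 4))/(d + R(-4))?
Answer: I*sqrt(28203098)/77 ≈ 68.97*I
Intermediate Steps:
t(d) = -4 + (d + 2*d/(-4 + d))/(7*(6 + d)) (t(d) = -4 + ((d + (d + d)/(d - 4))/(d + 6))/7 = -4 + ((d + (2*d)/(-4 + d))/(6 + d))/7 = -4 + ((d + 2*d/(-4 + d))/(6 + d))/7 = -4 + (d + 2*d/(-4 + d))/(7*(6 + d)))
sqrt(t(s(4)) - 4753) = sqrt((672 - 58*5 - 27*5**2)/(7*(-24 + 5**2 + 2*5)) - 4753) = sqrt((672 - 290 - 27*25)/(7*(-24 + 25 + 10)) - 4753) = sqrt((1/7)*(672 - 290 - 675)/11 - 4753) = sqrt((1/7)*(1/11)*(-293) - 4753) = sqrt(-293/77 - 4753) = sqrt(-366274/77) = I*sqrt(28203098)/77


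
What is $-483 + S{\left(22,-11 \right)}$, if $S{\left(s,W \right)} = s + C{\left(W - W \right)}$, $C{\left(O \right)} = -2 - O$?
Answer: $-463$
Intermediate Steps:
$S{\left(s,W \right)} = -2 + s$ ($S{\left(s,W \right)} = s - 2 = -2 + s$)
$-483 + S{\left(22,-11 \right)} = -483 + \left(-2 + 22\right) = -483 + 20 = -463$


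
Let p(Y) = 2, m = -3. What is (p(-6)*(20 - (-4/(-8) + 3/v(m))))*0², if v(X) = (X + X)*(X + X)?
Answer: 0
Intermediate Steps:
v(X) = 4*X² (v(X) = (2*X)*(2*X) = 4*X²)
(p(-6)*(20 - (-4/(-8) + 3/v(m))))*0² = (2*(20 - (-4/(-8) + 3/((4*(-3)²)))))*0² = (2*(20 - (-4*(-⅛) + 3/((4*9)))))*0 = (2*(20 - (½ + 3/36)))*0 = (2*(20 - (½ + 3*(1/36))))*0 = (2*(20 - (½ + 1/12)))*0 = (2*(20 - 1*7/12))*0 = (2*(20 - 7/12))*0 = (2*(233/12))*0 = (233/6)*0 = 0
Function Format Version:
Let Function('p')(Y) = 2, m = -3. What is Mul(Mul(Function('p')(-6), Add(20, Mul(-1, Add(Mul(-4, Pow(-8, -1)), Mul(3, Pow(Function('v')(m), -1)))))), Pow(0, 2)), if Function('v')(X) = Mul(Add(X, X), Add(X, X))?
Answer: 0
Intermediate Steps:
Function('v')(X) = Mul(4, Pow(X, 2)) (Function('v')(X) = Mul(Mul(2, X), Mul(2, X)) = Mul(4, Pow(X, 2)))
Mul(Mul(Function('p')(-6), Add(20, Mul(-1, Add(Mul(-4, Pow(-8, -1)), Mul(3, Pow(Function('v')(m), -1)))))), Pow(0, 2)) = Mul(Mul(2, Add(20, Mul(-1, Add(Mul(-4, Pow(-8, -1)), Mul(3, Pow(Mul(4, Pow(-3, 2)), -1)))))), Pow(0, 2)) = Mul(Mul(2, Add(20, Mul(-1, Add(Mul(-4, Rational(-1, 8)), Mul(3, Pow(Mul(4, 9), -1)))))), 0) = Mul(Mul(2, Add(20, Mul(-1, Add(Rational(1, 2), Mul(3, Pow(36, -1)))))), 0) = Mul(Mul(2, Add(20, Mul(-1, Add(Rational(1, 2), Mul(3, Rational(1, 36)))))), 0) = Mul(Mul(2, Add(20, Mul(-1, Add(Rational(1, 2), Rational(1, 12))))), 0) = Mul(Mul(2, Add(20, Mul(-1, Rational(7, 12)))), 0) = Mul(Mul(2, Add(20, Rational(-7, 12))), 0) = Mul(Mul(2, Rational(233, 12)), 0) = Mul(Rational(233, 6), 0) = 0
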